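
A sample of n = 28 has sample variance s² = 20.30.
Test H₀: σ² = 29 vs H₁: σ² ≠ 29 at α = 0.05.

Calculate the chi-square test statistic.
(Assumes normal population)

Answer: χ² = 18.9000, fail to reject H₀

Derivation:
df = n - 1 = 27
χ² = (n-1)s²/σ₀² = 27×20.30/29 = 18.9000
Critical values: χ²_{0.975,27} = 14.573, χ²_{0.025,27} = 43.195
Rejection region: χ² < 14.573 or χ² > 43.195
Decision: fail to reject H₀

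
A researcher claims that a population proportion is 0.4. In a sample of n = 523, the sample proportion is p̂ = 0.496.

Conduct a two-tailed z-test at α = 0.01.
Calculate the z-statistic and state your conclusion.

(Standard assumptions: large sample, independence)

H₀: p = 0.4, H₁: p ≠ 0.4
Standard error: SE = √(p₀(1-p₀)/n) = √(0.4×0.6/523) = 0.021422
z-statistic: z = (p̂ - p₀)/SE = (0.496 - 0.4)/0.021422 = 4.4814
Critical value: z_0.005 = ±2.576
p-value < 0.0001
Decision: reject H₀ at α = 0.01

Answer: z = 4.4814, reject H₀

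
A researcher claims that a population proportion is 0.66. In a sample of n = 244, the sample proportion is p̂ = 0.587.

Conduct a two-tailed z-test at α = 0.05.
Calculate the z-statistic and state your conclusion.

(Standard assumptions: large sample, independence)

H₀: p = 0.66, H₁: p ≠ 0.66
Standard error: SE = √(p₀(1-p₀)/n) = √(0.66×0.34/244) = 0.030326
z-statistic: z = (p̂ - p₀)/SE = (0.587 - 0.66)/0.030326 = -2.4072
Critical value: z_0.025 = ±1.960
p-value = 0.0161
Decision: reject H₀ at α = 0.05

Answer: z = -2.4072, reject H₀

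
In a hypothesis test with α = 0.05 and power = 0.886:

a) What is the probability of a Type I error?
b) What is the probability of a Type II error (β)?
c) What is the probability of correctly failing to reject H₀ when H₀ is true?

a) Type I error probability = α = 0.05
b) Power = P(reject H₀ | H₁ true) = 1 - β = 0.886, so Type II error probability = β = 1 - Power = 0.114
c) P(fail to reject H₀ | H₀ true) = 1 - α = 0.95

Answer: a) 0.05, b) 0.114, c) 0.95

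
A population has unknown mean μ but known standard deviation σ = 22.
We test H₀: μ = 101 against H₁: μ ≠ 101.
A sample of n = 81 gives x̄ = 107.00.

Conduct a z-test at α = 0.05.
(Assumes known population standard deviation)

Answer: z = 2.4546, reject H₀

Derivation:
Standard error: SE = σ/√n = 22/√81 = 2.4444
z-statistic: z = (x̄ - μ₀)/SE = (107.00 - 101)/2.4444 = 2.4546
Critical value: ±1.960
p-value = 0.0141
Decision: reject H₀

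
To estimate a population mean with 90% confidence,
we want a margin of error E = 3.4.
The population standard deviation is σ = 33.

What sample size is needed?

Answer: n = 255

Derivation:
z_0.05 = 1.645
n = (z×σ/E)² = (1.645×33/3.4)²
n = 254.9188
Round up: n = 255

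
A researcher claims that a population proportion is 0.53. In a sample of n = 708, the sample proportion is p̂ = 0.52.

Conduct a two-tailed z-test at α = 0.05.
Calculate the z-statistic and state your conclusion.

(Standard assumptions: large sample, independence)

H₀: p = 0.53, H₁: p ≠ 0.53
Standard error: SE = √(p₀(1-p₀)/n) = √(0.53×0.47/708) = 0.018757
z-statistic: z = (p̂ - p₀)/SE = (0.52 - 0.53)/0.018757 = -0.5331
Critical value: z_0.025 = ±1.960
p-value = 0.5940
Decision: fail to reject H₀ at α = 0.05

Answer: z = -0.5331, fail to reject H₀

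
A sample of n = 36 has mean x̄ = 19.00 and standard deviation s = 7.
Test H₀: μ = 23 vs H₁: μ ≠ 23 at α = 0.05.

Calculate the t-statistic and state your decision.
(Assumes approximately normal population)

df = n - 1 = 35
SE = s/√n = 7/√36 = 1.1667
t = (x̄ - μ₀)/SE = (19.00 - 23)/1.1667 = -3.4285
Critical value: t_{0.025,35} = ±2.030
p-value ≈ 0.0016
Decision: reject H₀

Answer: t = -3.4285, reject H₀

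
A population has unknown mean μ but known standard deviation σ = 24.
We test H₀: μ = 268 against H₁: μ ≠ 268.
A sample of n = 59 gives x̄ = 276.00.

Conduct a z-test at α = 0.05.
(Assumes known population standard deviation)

Standard error: SE = σ/√n = 24/√59 = 3.1245
z-statistic: z = (x̄ - μ₀)/SE = (276.00 - 268)/3.1245 = 2.5604
Critical value: ±1.960
p-value = 0.0105
Decision: reject H₀

Answer: z = 2.5604, reject H₀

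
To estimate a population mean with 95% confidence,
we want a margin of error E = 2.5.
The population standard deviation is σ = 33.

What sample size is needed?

z_0.025 = 1.960
n = (z×σ/E)² = (1.960×33/2.5)²
n = 669.3604
Round up: n = 670

Answer: n = 670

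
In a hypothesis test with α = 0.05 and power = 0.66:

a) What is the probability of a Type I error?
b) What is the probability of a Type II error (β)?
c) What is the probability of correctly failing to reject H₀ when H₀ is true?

Answer: a) 0.05, b) 0.34, c) 0.95

Derivation:
a) Type I error probability = α = 0.05
b) Power = P(reject H₀ | H₁ true) = 1 - β = 0.66, so Type II error probability = β = 1 - Power = 0.34
c) P(fail to reject H₀ | H₀ true) = 1 - α = 0.95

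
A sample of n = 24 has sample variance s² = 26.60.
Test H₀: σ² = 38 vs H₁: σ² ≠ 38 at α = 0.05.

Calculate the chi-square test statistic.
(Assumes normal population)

Answer: χ² = 16.1000, fail to reject H₀

Derivation:
df = n - 1 = 23
χ² = (n-1)s²/σ₀² = 23×26.60/38 = 16.1000
Critical values: χ²_{0.975,23} = 11.689, χ²_{0.025,23} = 38.076
Rejection region: χ² < 11.689 or χ² > 38.076
Decision: fail to reject H₀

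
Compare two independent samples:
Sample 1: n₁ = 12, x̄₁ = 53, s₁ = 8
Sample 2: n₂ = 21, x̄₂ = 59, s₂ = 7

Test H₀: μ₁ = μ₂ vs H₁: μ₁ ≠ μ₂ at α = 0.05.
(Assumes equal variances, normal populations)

Pooled variance: s²_p = [11×8² + 20×7²]/(31) = 54.3226
s_p = 7.3704
SE = s_p×√(1/n₁ + 1/n₂) = 7.3704×√(1/12 + 1/21) = 2.6672
t = (x̄₁ - x̄₂)/SE = (53 - 59)/2.6672 = -2.2496
df = 31, t-critical = ±2.040
Decision: reject H₀

Answer: t = -2.2496, reject H₀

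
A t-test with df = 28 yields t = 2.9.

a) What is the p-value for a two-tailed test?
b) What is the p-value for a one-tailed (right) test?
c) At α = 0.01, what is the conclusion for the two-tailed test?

Using t-distribution with df = 28:
a) Two-tailed: p = 2×P(T > 2.9) = 0.0072
b) One-tailed: p = P(T > 2.9) = 0.0036
c) 0.0072 < 0.01, reject H₀

Answer: a) 0.0072, b) 0.0036, c) reject H₀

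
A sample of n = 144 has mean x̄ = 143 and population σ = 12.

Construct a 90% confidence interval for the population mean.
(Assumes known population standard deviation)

Confidence level: 90%, α = 0.1
z_0.05 = 1.645
SE = σ/√n = 12/√144 = 1.0000
Margin of error = 1.645 × 1.0000 = 1.6450
CI: x̄ ± margin = 143 ± 1.6450
CI: (141.3550, 144.6450)

Answer: (141.3550, 144.6450)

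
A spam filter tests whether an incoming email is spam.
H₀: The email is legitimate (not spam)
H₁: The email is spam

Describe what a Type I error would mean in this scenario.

Answer: Marking a legitimate email as spam

Derivation:
Type I error (α): Rejecting H₀ when H₀ is true
Type II error (β): Failing to reject H₀ when H₁ is true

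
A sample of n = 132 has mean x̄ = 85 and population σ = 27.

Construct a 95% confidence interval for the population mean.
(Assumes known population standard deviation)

Confidence level: 95%, α = 0.05
z_0.025 = 1.960
SE = σ/√n = 27/√132 = 2.3500
Margin of error = 1.960 × 2.3500 = 4.6060
CI: x̄ ± margin = 85 ± 4.6060
CI: (80.3940, 89.6060)

Answer: (80.3940, 89.6060)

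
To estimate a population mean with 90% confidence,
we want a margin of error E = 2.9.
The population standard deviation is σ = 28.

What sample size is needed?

z_0.05 = 1.645
n = (z×σ/E)² = (1.645×28/2.9)²
n = 252.2620
Round up: n = 253

Answer: n = 253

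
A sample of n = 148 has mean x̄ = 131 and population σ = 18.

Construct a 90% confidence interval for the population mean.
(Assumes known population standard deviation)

Answer: (128.5661, 133.4339)

Derivation:
Confidence level: 90%, α = 0.1
z_0.05 = 1.645
SE = σ/√n = 18/√148 = 1.4796
Margin of error = 1.645 × 1.4796 = 2.4339
CI: x̄ ± margin = 131 ± 2.4339
CI: (128.5661, 133.4339)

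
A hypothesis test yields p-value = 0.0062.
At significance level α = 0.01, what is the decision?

Compare p-value to α:
0.0062 < 0.01
Decision: reject H₀

Answer: reject H₀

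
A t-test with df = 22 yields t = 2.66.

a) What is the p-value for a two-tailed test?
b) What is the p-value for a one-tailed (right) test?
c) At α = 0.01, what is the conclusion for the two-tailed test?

Using t-distribution with df = 22:
a) Two-tailed: p = 2×P(T > 2.66) = 0.0143
b) One-tailed: p = P(T > 2.66) = 0.0072
c) 0.0143 ≥ 0.01, fail to reject H₀

Answer: a) 0.0143, b) 0.0072, c) fail to reject H₀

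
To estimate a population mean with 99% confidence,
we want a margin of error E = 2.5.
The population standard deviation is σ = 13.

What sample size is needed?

z_0.005 = 2.576
n = (z×σ/E)² = (2.576×13/2.5)²
n = 179.4314
Round up: n = 180

Answer: n = 180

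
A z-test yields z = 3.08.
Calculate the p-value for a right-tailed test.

For z = 3.08:
p = P(Z > 3.08) = 1 - Φ(3.08) = 0.0010

Answer: p-value ≈ 0.0010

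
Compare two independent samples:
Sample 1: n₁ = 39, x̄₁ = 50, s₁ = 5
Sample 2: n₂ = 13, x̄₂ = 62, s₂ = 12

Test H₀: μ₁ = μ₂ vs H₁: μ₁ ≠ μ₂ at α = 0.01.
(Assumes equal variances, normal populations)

Answer: t = -5.1199, reject H₀

Derivation:
Pooled variance: s²_p = [38×5² + 12×12²]/(50) = 53.5600
s_p = 7.3185
SE = s_p×√(1/n₁ + 1/n₂) = 7.3185×√(1/39 + 1/13) = 2.3438
t = (x̄₁ - x̄₂)/SE = (50 - 62)/2.3438 = -5.1199
df = 50, t-critical = ±2.678
Decision: reject H₀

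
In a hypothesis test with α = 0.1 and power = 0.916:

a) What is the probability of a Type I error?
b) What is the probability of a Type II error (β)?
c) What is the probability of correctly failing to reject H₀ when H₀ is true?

a) Type I error probability = α = 0.1
b) Power = P(reject H₀ | H₁ true) = 1 - β = 0.916, so Type II error probability = β = 1 - Power = 0.084
c) P(fail to reject H₀ | H₀ true) = 1 - α = 0.9

Answer: a) 0.1, b) 0.084, c) 0.9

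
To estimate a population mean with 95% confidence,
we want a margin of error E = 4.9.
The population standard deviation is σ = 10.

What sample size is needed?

Answer: n = 16

Derivation:
z_0.025 = 1.960
n = (z×σ/E)² = (1.960×10/4.9)²
n = 16.0000
Already a whole number: n = 16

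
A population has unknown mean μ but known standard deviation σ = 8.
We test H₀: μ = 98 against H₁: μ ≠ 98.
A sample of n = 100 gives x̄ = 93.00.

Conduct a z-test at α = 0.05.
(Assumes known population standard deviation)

Standard error: SE = σ/√n = 8/√100 = 0.8000
z-statistic: z = (x̄ - μ₀)/SE = (93.00 - 98)/0.8000 = -6.2500
Critical value: ±1.960
p-value < 0.0001
Decision: reject H₀

Answer: z = -6.2500, reject H₀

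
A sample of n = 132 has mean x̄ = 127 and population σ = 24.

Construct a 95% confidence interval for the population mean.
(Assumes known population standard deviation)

Confidence level: 95%, α = 0.05
z_0.025 = 1.960
SE = σ/√n = 24/√132 = 2.0889
Margin of error = 1.960 × 2.0889 = 4.0942
CI: x̄ ± margin = 127 ± 4.0942
CI: (122.9058, 131.0942)

Answer: (122.9058, 131.0942)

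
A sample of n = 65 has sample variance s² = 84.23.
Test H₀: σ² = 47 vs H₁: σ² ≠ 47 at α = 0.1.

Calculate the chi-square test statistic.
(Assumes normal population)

df = n - 1 = 64
χ² = (n-1)s²/σ₀² = 64×84.23/47 = 114.6962
Critical values: χ²_{0.95,64} = 46.595, χ²_{0.05,64} = 83.675
Rejection region: χ² < 46.595 or χ² > 83.675
Decision: reject H₀

Answer: χ² = 114.6962, reject H₀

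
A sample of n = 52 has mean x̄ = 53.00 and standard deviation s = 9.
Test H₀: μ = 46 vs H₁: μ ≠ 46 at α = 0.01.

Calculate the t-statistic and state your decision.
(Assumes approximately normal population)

Answer: t = 5.6085, reject H₀

Derivation:
df = n - 1 = 51
SE = s/√n = 9/√52 = 1.2481
t = (x̄ - μ₀)/SE = (53.00 - 46)/1.2481 = 5.6085
Critical value: t_{0.005,51} = ±2.676
p-value < 0.0001
Decision: reject H₀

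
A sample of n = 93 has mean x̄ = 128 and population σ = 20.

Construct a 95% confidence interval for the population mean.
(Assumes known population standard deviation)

Confidence level: 95%, α = 0.05
z_0.025 = 1.960
SE = σ/√n = 20/√93 = 2.0739
Margin of error = 1.960 × 2.0739 = 4.0648
CI: x̄ ± margin = 128 ± 4.0648
CI: (123.9352, 132.0648)

Answer: (123.9352, 132.0648)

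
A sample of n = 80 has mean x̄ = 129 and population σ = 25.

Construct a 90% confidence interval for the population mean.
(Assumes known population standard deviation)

Answer: (124.4021, 133.5979)

Derivation:
Confidence level: 90%, α = 0.1
z_0.05 = 1.645
SE = σ/√n = 25/√80 = 2.7951
Margin of error = 1.645 × 2.7951 = 4.5979
CI: x̄ ± margin = 129 ± 4.5979
CI: (124.4021, 133.5979)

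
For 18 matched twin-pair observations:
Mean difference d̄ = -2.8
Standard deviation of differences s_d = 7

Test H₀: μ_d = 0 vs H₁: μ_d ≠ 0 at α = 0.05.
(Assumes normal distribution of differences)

Answer: t = -1.6971, fail to reject H₀

Derivation:
df = n - 1 = 17
SE = s_d/√n = 7/√18 = 1.6499
t = d̄/SE = -2.8/1.6499 = -1.6971
Critical value: t_{0.025,17} = ±2.110
p-value ≈ 0.1079
Decision: fail to reject H₀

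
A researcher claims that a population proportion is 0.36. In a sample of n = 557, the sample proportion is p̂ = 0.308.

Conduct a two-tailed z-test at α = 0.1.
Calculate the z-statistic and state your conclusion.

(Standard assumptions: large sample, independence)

Answer: z = -2.5568, reject H₀

Derivation:
H₀: p = 0.36, H₁: p ≠ 0.36
Standard error: SE = √(p₀(1-p₀)/n) = √(0.36×0.64/557) = 0.020338
z-statistic: z = (p̂ - p₀)/SE = (0.308 - 0.36)/0.020338 = -2.5568
Critical value: z_0.05 = ±1.645
p-value = 0.0106
Decision: reject H₀ at α = 0.1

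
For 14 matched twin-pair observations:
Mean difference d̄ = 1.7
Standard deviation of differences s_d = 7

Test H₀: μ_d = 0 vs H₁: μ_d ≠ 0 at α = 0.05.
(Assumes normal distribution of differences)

df = n - 1 = 13
SE = s_d/√n = 7/√14 = 1.8708
t = d̄/SE = 1.7/1.8708 = 0.9087
Critical value: t_{0.025,13} = ±2.160
p-value ≈ 0.3800
Decision: fail to reject H₀

Answer: t = 0.9087, fail to reject H₀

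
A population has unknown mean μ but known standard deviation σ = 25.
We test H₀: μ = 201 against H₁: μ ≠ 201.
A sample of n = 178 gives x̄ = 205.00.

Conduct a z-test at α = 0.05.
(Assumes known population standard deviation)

Standard error: SE = σ/√n = 25/√178 = 1.8738
z-statistic: z = (x̄ - μ₀)/SE = (205.00 - 201)/1.8738 = 2.1347
Critical value: ±1.960
p-value = 0.0328
Decision: reject H₀

Answer: z = 2.1347, reject H₀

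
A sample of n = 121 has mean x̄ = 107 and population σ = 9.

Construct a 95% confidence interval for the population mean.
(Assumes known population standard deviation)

Answer: (105.3963, 108.6037)

Derivation:
Confidence level: 95%, α = 0.05
z_0.025 = 1.960
SE = σ/√n = 9/√121 = 0.8182
Margin of error = 1.960 × 0.8182 = 1.6037
CI: x̄ ± margin = 107 ± 1.6037
CI: (105.3963, 108.6037)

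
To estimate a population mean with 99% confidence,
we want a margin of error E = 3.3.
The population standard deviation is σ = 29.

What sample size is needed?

z_0.005 = 2.576
n = (z×σ/E)² = (2.576×29/3.3)²
n = 512.4598
Round up: n = 513

Answer: n = 513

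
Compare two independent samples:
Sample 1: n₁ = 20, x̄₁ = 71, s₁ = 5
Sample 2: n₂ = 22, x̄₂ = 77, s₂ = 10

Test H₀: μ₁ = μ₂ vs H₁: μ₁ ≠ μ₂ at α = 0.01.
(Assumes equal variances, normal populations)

Answer: t = -2.4204, fail to reject H₀

Derivation:
Pooled variance: s²_p = [19×5² + 21×10²]/(40) = 64.3750
s_p = 8.0234
SE = s_p×√(1/n₁ + 1/n₂) = 8.0234×√(1/20 + 1/22) = 2.4789
t = (x̄₁ - x̄₂)/SE = (71 - 77)/2.4789 = -2.4204
df = 40, t-critical = ±2.704
Decision: fail to reject H₀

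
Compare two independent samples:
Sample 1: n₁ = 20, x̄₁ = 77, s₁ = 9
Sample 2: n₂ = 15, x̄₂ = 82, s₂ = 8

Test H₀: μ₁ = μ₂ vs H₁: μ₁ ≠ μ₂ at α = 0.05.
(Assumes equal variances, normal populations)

Answer: t = -1.7042, fail to reject H₀

Derivation:
Pooled variance: s²_p = [19×9² + 14×8²]/(33) = 73.7879
s_p = 8.5900
SE = s_p×√(1/n₁ + 1/n₂) = 8.5900×√(1/20 + 1/15) = 2.9340
t = (x̄₁ - x̄₂)/SE = (77 - 82)/2.9340 = -1.7042
df = 33, t-critical = ±2.035
Decision: fail to reject H₀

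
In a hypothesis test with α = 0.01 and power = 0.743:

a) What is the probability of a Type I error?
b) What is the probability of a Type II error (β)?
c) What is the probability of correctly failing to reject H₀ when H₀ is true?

a) Type I error probability = α = 0.01
b) Power = P(reject H₀ | H₁ true) = 1 - β = 0.743, so Type II error probability = β = 1 - Power = 0.257
c) P(fail to reject H₀ | H₀ true) = 1 - α = 0.99

Answer: a) 0.01, b) 0.257, c) 0.99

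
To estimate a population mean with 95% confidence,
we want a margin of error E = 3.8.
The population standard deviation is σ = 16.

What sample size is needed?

Answer: n = 69

Derivation:
z_0.025 = 1.960
n = (z×σ/E)² = (1.960×16/3.8)²
n = 68.1059
Round up: n = 69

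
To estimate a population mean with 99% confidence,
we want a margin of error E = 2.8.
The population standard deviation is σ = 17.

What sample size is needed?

z_0.005 = 2.576
n = (z×σ/E)² = (2.576×17/2.8)²
n = 244.6096
Round up: n = 245

Answer: n = 245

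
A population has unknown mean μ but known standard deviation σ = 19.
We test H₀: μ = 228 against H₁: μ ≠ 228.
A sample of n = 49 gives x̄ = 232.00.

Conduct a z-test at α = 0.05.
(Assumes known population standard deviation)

Standard error: SE = σ/√n = 19/√49 = 2.7143
z-statistic: z = (x̄ - μ₀)/SE = (232.00 - 228)/2.7143 = 1.4737
Critical value: ±1.960
p-value = 0.1406
Decision: fail to reject H₀

Answer: z = 1.4737, fail to reject H₀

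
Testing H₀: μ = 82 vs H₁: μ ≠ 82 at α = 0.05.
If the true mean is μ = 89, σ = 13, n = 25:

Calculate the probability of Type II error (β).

Answer: β ≈ 0.2320

Derivation:
SE = σ/√n = 13/√25 = 2.6000
Critical values: μ₀ ± z_0.025×SE = 82 ± 1.960×2.6000
Acceptance region: (76.9040, 87.0960)
Under H₁ (μ = 89): z_high = (87.0960 - 89)/2.6000 = -0.7323, z_low = (76.9040 - 89)/2.6000 = -4.6523
β = P(not reject | H₁) = Φ(-0.7323) - Φ(-4.6523) ≈ 0.2320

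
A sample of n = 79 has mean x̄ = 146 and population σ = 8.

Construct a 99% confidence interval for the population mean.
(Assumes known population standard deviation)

Answer: (143.6813, 148.3187)

Derivation:
Confidence level: 99%, α = 0.01
z_0.005 = 2.576
SE = σ/√n = 8/√79 = 0.9001
Margin of error = 2.576 × 0.9001 = 2.3187
CI: x̄ ± margin = 146 ± 2.3187
CI: (143.6813, 148.3187)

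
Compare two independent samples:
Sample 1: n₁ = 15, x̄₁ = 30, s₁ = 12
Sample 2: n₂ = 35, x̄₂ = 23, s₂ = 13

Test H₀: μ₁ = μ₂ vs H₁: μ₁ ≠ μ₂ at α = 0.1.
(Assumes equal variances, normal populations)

Pooled variance: s²_p = [14×12² + 34×13²]/(48) = 161.7083
s_p = 12.7165
SE = s_p×√(1/n₁ + 1/n₂) = 12.7165×√(1/15 + 1/35) = 3.9244
t = (x̄₁ - x̄₂)/SE = (30 - 23)/3.9244 = 1.7837
df = 48, t-critical = ±1.677
Decision: reject H₀

Answer: t = 1.7837, reject H₀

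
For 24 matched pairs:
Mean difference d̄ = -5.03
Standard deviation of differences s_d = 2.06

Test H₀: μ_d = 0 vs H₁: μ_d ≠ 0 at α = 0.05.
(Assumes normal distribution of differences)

Answer: t = -11.9620, reject H₀

Derivation:
df = n - 1 = 23
SE = s_d/√n = 2.06/√24 = 0.4205
t = d̄/SE = -5.03/0.4205 = -11.9620
Critical value: t_{0.025,23} = ±2.069
p-value < 0.0001
Decision: reject H₀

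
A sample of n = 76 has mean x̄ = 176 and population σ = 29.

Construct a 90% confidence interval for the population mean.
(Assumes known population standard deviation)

Confidence level: 90%, α = 0.1
z_0.05 = 1.645
SE = σ/√n = 29/√76 = 3.3265
Margin of error = 1.645 × 3.3265 = 5.4721
CI: x̄ ± margin = 176 ± 5.4721
CI: (170.5279, 181.4721)

Answer: (170.5279, 181.4721)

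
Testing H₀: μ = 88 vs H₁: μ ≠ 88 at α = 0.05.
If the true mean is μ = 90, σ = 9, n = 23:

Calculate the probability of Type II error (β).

Answer: β ≈ 0.8132

Derivation:
SE = σ/√n = 9/√23 = 1.8766
Critical values: μ₀ ± z_0.025×SE = 88 ± 1.960×1.8766
Acceptance region: (84.3219, 91.6781)
Under H₁ (μ = 90): z_high = (91.6781 - 90)/1.8766 = 0.8942, z_low = (84.3219 - 90)/1.8766 = -3.0257
β = P(not reject | H₁) = Φ(0.8942) - Φ(-3.0257) ≈ 0.8132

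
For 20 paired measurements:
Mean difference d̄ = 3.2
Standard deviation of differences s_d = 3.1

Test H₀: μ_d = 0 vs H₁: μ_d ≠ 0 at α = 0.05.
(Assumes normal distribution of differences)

df = n - 1 = 19
SE = s_d/√n = 3.1/√20 = 0.6932
t = d̄/SE = 3.2/0.6932 = 4.6163
Critical value: t_{0.025,19} = ±2.093
p-value ≈ 0.0002
Decision: reject H₀

Answer: t = 4.6163, reject H₀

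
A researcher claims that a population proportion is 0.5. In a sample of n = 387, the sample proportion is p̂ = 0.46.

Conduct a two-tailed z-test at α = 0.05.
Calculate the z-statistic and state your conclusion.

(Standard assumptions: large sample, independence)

Answer: z = -1.5738, fail to reject H₀

Derivation:
H₀: p = 0.5, H₁: p ≠ 0.5
Standard error: SE = √(p₀(1-p₀)/n) = √(0.5×0.5/387) = 0.025416
z-statistic: z = (p̂ - p₀)/SE = (0.46 - 0.5)/0.025416 = -1.5738
Critical value: z_0.025 = ±1.960
p-value = 0.1155
Decision: fail to reject H₀ at α = 0.05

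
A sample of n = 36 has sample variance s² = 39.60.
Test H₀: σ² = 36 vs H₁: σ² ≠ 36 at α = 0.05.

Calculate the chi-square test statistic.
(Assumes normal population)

df = n - 1 = 35
χ² = (n-1)s²/σ₀² = 35×39.60/36 = 38.5000
Critical values: χ²_{0.975,35} = 20.569, χ²_{0.025,35} = 53.203
Rejection region: χ² < 20.569 or χ² > 53.203
Decision: fail to reject H₀

Answer: χ² = 38.5000, fail to reject H₀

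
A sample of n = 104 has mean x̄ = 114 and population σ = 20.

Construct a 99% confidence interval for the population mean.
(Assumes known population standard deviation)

Confidence level: 99%, α = 0.01
z_0.005 = 2.576
SE = σ/√n = 20/√104 = 1.9612
Margin of error = 2.576 × 1.9612 = 5.0521
CI: x̄ ± margin = 114 ± 5.0521
CI: (108.9479, 119.0521)

Answer: (108.9479, 119.0521)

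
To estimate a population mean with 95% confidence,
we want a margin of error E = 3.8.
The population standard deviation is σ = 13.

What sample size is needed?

z_0.025 = 1.960
n = (z×σ/E)² = (1.960×13/3.8)²
n = 44.9606
Round up: n = 45

Answer: n = 45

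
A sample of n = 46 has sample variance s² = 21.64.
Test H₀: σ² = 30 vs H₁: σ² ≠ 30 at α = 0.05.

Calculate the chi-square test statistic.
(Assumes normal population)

df = n - 1 = 45
χ² = (n-1)s²/σ₀² = 45×21.64/30 = 32.4600
Critical values: χ²_{0.975,45} = 28.366, χ²_{0.025,45} = 65.410
Rejection region: χ² < 28.366 or χ² > 65.410
Decision: fail to reject H₀

Answer: χ² = 32.4600, fail to reject H₀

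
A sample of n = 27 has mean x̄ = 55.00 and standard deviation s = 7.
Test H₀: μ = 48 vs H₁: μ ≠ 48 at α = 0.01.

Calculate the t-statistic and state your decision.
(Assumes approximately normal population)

Answer: t = 5.1960, reject H₀

Derivation:
df = n - 1 = 26
SE = s/√n = 7/√27 = 1.3472
t = (x̄ - μ₀)/SE = (55.00 - 48)/1.3472 = 5.1960
Critical value: t_{0.005,26} = ±2.779
p-value < 0.0001
Decision: reject H₀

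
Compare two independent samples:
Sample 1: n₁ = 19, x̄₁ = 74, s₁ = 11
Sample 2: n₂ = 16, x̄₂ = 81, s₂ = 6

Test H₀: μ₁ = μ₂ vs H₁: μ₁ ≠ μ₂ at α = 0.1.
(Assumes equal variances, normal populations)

Pooled variance: s²_p = [18×11² + 15×6²]/(33) = 82.3636
s_p = 9.0754
SE = s_p×√(1/n₁ + 1/n₂) = 9.0754×√(1/19 + 1/16) = 3.0794
t = (x̄₁ - x̄₂)/SE = (74 - 81)/3.0794 = -2.2732
df = 33, t-critical = ±1.692
Decision: reject H₀

Answer: t = -2.2732, reject H₀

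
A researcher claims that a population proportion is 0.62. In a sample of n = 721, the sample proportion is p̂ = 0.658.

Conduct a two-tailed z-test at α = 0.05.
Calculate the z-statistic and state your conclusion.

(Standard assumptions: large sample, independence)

Answer: z = 2.1021, reject H₀

Derivation:
H₀: p = 0.62, H₁: p ≠ 0.62
Standard error: SE = √(p₀(1-p₀)/n) = √(0.62×0.38/721) = 0.018077
z-statistic: z = (p̂ - p₀)/SE = (0.658 - 0.62)/0.018077 = 2.1021
Critical value: z_0.025 = ±1.960
p-value = 0.0355
Decision: reject H₀ at α = 0.05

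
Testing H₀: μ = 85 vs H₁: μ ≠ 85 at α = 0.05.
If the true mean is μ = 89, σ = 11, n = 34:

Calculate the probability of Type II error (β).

SE = σ/√n = 11/√34 = 1.8865
Critical values: μ₀ ± z_0.025×SE = 85 ± 1.960×1.8865
Acceptance region: (81.3025, 88.6975)
Under H₁ (μ = 89): z_high = (88.6975 - 89)/1.8865 = -0.1603, z_low = (81.3025 - 89)/1.8865 = -4.0803
β = P(not reject | H₁) = Φ(-0.1603) - Φ(-4.0803) ≈ 0.4363

Answer: β ≈ 0.4363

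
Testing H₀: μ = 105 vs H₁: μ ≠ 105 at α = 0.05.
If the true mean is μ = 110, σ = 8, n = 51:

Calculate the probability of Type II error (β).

SE = σ/√n = 8/√51 = 1.1202
Critical values: μ₀ ± z_0.025×SE = 105 ± 1.960×1.1202
Acceptance region: (102.8044, 107.1956)
Under H₁ (μ = 110): z_high = (107.1956 - 110)/1.1202 = -2.5035, z_low = (102.8044 - 110)/1.1202 = -6.4235
β = P(not reject | H₁) = Φ(-2.5035) - Φ(-6.4235) ≈ 0.0061

Answer: β ≈ 0.0061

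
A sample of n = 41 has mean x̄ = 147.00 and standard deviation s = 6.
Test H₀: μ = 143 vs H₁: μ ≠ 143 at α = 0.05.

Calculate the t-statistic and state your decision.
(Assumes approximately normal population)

df = n - 1 = 40
SE = s/√n = 6/√41 = 0.9370
t = (x̄ - μ₀)/SE = (147.00 - 143)/0.9370 = 4.2689
Critical value: t_{0.025,40} = ±2.021
p-value ≈ 0.0001
Decision: reject H₀

Answer: t = 4.2689, reject H₀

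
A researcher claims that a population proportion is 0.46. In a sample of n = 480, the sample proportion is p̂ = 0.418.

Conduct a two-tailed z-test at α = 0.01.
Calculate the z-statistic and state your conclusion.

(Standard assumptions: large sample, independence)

Answer: z = -1.8462, fail to reject H₀

Derivation:
H₀: p = 0.46, H₁: p ≠ 0.46
Standard error: SE = √(p₀(1-p₀)/n) = √(0.46×0.54/480) = 0.022749
z-statistic: z = (p̂ - p₀)/SE = (0.418 - 0.46)/0.022749 = -1.8462
Critical value: z_0.005 = ±2.576
p-value = 0.0649
Decision: fail to reject H₀ at α = 0.01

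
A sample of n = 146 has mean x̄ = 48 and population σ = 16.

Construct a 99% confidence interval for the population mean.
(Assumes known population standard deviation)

Confidence level: 99%, α = 0.01
z_0.005 = 2.576
SE = σ/√n = 16/√146 = 1.3242
Margin of error = 2.576 × 1.3242 = 3.4111
CI: x̄ ± margin = 48 ± 3.4111
CI: (44.5889, 51.4111)

Answer: (44.5889, 51.4111)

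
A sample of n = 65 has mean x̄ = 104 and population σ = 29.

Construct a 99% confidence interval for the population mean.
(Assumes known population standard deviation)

Answer: (94.7341, 113.2659)

Derivation:
Confidence level: 99%, α = 0.01
z_0.005 = 2.576
SE = σ/√n = 29/√65 = 3.5970
Margin of error = 2.576 × 3.5970 = 9.2659
CI: x̄ ± margin = 104 ± 9.2659
CI: (94.7341, 113.2659)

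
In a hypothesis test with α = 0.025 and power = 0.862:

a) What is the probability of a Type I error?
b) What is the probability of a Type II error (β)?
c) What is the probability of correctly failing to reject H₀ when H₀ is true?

a) Type I error probability = α = 0.025
b) Power = P(reject H₀ | H₁ true) = 1 - β = 0.862, so Type II error probability = β = 1 - Power = 0.138
c) P(fail to reject H₀ | H₀ true) = 1 - α = 0.975

Answer: a) 0.025, b) 0.138, c) 0.975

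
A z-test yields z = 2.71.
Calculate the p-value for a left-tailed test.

Answer: p-value ≈ 0.9966

Derivation:
For z = 2.71:
p = P(Z < 2.71) = Φ(2.71) = 0.9966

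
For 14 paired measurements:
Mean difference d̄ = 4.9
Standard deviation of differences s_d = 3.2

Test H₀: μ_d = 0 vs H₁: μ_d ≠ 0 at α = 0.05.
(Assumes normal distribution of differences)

df = n - 1 = 13
SE = s_d/√n = 3.2/√14 = 0.8552
t = d̄/SE = 4.9/0.8552 = 5.7297
Critical value: t_{0.025,13} = ±2.160
p-value ≈ 0.0001
Decision: reject H₀

Answer: t = 5.7297, reject H₀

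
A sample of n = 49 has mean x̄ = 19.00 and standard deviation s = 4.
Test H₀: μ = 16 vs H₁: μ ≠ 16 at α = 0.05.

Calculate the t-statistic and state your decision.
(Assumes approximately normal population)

Answer: t = 5.2503, reject H₀

Derivation:
df = n - 1 = 48
SE = s/√n = 4/√49 = 0.5714
t = (x̄ - μ₀)/SE = (19.00 - 16)/0.5714 = 5.2503
Critical value: t_{0.025,48} = ±2.011
p-value < 0.0001
Decision: reject H₀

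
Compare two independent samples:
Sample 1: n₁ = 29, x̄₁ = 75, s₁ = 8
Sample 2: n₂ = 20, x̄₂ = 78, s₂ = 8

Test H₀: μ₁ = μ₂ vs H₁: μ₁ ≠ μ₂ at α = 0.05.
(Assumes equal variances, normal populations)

Answer: t = -1.2902, fail to reject H₀

Derivation:
Pooled variance: s²_p = [28×8² + 19×8²]/(47) = 64.0000
s_p = 8.0000
SE = s_p×√(1/n₁ + 1/n₂) = 8.0000×√(1/29 + 1/20) = 2.3253
t = (x̄₁ - x̄₂)/SE = (75 - 78)/2.3253 = -1.2902
df = 47, t-critical = ±2.012
Decision: fail to reject H₀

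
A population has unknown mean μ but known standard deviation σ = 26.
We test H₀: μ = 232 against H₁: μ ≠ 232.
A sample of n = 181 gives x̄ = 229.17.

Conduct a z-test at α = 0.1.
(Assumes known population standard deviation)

Standard error: SE = σ/√n = 26/√181 = 1.9326
z-statistic: z = (x̄ - μ₀)/SE = (229.17 - 232)/1.9326 = -1.4643
Critical value: ±1.645
p-value = 0.1431
Decision: fail to reject H₀

Answer: z = -1.4643, fail to reject H₀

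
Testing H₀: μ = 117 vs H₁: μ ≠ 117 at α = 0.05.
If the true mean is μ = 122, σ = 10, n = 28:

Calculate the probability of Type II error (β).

Answer: β ≈ 0.2464

Derivation:
SE = σ/√n = 10/√28 = 1.8898
Critical values: μ₀ ± z_0.025×SE = 117 ± 1.960×1.8898
Acceptance region: (113.2960, 120.7040)
Under H₁ (μ = 122): z_high = (120.7040 - 122)/1.8898 = -0.6858, z_low = (113.2960 - 122)/1.8898 = -4.6058
β = P(not reject | H₁) = Φ(-0.6858) - Φ(-4.6058) ≈ 0.2464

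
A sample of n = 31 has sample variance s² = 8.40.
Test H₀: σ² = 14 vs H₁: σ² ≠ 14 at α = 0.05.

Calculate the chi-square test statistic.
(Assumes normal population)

Answer: χ² = 18.0000, fail to reject H₀

Derivation:
df = n - 1 = 30
χ² = (n-1)s²/σ₀² = 30×8.40/14 = 18.0000
Critical values: χ²_{0.975,30} = 16.791, χ²_{0.025,30} = 46.979
Rejection region: χ² < 16.791 or χ² > 46.979
Decision: fail to reject H₀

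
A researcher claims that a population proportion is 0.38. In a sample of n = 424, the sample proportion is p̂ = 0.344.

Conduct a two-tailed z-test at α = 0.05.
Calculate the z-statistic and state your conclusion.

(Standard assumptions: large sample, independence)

Answer: z = -1.5272, fail to reject H₀

Derivation:
H₀: p = 0.38, H₁: p ≠ 0.38
Standard error: SE = √(p₀(1-p₀)/n) = √(0.38×0.62/424) = 0.023572
z-statistic: z = (p̂ - p₀)/SE = (0.344 - 0.38)/0.023572 = -1.5272
Critical value: z_0.025 = ±1.960
p-value = 0.1267
Decision: fail to reject H₀ at α = 0.05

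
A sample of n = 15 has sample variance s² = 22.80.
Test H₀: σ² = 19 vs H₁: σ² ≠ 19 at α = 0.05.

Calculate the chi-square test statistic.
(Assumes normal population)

df = n - 1 = 14
χ² = (n-1)s²/σ₀² = 14×22.80/19 = 16.8000
Critical values: χ²_{0.975,14} = 5.629, χ²_{0.025,14} = 26.119
Rejection region: χ² < 5.629 or χ² > 26.119
Decision: fail to reject H₀

Answer: χ² = 16.8000, fail to reject H₀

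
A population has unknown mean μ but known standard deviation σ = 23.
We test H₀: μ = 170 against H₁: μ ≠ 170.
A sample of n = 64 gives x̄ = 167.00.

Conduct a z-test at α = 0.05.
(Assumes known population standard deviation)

Answer: z = -1.0435, fail to reject H₀

Derivation:
Standard error: SE = σ/√n = 23/√64 = 2.8750
z-statistic: z = (x̄ - μ₀)/SE = (167.00 - 170)/2.8750 = -1.0435
Critical value: ±1.960
p-value = 0.2967
Decision: fail to reject H₀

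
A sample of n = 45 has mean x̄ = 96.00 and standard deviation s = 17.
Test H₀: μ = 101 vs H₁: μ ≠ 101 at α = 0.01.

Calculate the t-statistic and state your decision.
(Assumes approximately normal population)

df = n - 1 = 44
SE = s/√n = 17/√45 = 2.5342
t = (x̄ - μ₀)/SE = (96.00 - 101)/2.5342 = -1.9730
Critical value: t_{0.005,44} = ±2.692
p-value ≈ 0.0548
Decision: fail to reject H₀

Answer: t = -1.9730, fail to reject H₀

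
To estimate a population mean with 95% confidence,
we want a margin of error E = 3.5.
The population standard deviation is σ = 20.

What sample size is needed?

z_0.025 = 1.960
n = (z×σ/E)² = (1.960×20/3.5)²
n = 125.4400
Round up: n = 126

Answer: n = 126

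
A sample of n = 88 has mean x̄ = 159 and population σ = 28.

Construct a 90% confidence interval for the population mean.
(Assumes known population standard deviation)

Confidence level: 90%, α = 0.1
z_0.05 = 1.645
SE = σ/√n = 28/√88 = 2.9848
Margin of error = 1.645 × 2.9848 = 4.9100
CI: x̄ ± margin = 159 ± 4.9100
CI: (154.0900, 163.9100)

Answer: (154.0900, 163.9100)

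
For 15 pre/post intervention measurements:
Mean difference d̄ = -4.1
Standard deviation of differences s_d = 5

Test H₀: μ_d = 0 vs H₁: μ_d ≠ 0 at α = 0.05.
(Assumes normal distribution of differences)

df = n - 1 = 14
SE = s_d/√n = 5/√15 = 1.2910
t = d̄/SE = -4.1/1.2910 = -3.1758
Critical value: t_{0.025,14} = ±2.145
p-value ≈ 0.0067
Decision: reject H₀

Answer: t = -3.1758, reject H₀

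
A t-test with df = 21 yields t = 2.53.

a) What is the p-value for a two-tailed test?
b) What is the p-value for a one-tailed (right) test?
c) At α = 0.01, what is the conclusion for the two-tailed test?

Using t-distribution with df = 21:
a) Two-tailed: p = 2×P(T > 2.53) = 0.0195
b) One-tailed: p = P(T > 2.53) = 0.0097
c) 0.0195 ≥ 0.01, fail to reject H₀

Answer: a) 0.0195, b) 0.0097, c) fail to reject H₀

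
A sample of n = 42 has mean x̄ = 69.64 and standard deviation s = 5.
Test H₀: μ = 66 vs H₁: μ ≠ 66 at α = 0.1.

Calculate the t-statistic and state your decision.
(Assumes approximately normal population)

Answer: t = 4.7181, reject H₀

Derivation:
df = n - 1 = 41
SE = s/√n = 5/√42 = 0.7715
t = (x̄ - μ₀)/SE = (69.64 - 66)/0.7715 = 4.7181
Critical value: t_{0.05,41} = ±1.683
p-value < 0.0001
Decision: reject H₀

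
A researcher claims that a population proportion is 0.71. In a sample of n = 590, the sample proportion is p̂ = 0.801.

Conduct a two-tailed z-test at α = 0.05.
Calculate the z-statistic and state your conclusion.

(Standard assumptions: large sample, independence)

H₀: p = 0.71, H₁: p ≠ 0.71
Standard error: SE = √(p₀(1-p₀)/n) = √(0.71×0.29/590) = 0.018681
z-statistic: z = (p̂ - p₀)/SE = (0.801 - 0.71)/0.018681 = 4.8713
Critical value: z_0.025 = ±1.960
p-value < 0.0001
Decision: reject H₀ at α = 0.05

Answer: z = 4.8713, reject H₀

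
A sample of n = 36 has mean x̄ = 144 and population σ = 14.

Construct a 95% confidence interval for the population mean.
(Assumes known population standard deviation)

Confidence level: 95%, α = 0.05
z_0.025 = 1.960
SE = σ/√n = 14/√36 = 2.3333
Margin of error = 1.960 × 2.3333 = 4.5733
CI: x̄ ± margin = 144 ± 4.5733
CI: (139.4267, 148.5733)

Answer: (139.4267, 148.5733)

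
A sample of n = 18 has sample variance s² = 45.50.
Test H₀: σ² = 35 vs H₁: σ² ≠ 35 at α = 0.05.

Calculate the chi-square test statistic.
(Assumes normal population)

df = n - 1 = 17
χ² = (n-1)s²/σ₀² = 17×45.50/35 = 22.1000
Critical values: χ²_{0.975,17} = 7.564, χ²_{0.025,17} = 30.191
Rejection region: χ² < 7.564 or χ² > 30.191
Decision: fail to reject H₀

Answer: χ² = 22.1000, fail to reject H₀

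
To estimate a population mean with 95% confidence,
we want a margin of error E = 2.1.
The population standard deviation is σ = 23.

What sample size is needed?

Answer: n = 461

Derivation:
z_0.025 = 1.960
n = (z×σ/E)² = (1.960×23/2.1)²
n = 460.8178
Round up: n = 461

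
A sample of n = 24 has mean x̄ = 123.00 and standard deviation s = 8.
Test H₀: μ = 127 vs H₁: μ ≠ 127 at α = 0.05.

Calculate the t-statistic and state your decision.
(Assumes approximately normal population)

Answer: t = -2.4495, reject H₀

Derivation:
df = n - 1 = 23
SE = s/√n = 8/√24 = 1.6330
t = (x̄ - μ₀)/SE = (123.00 - 127)/1.6330 = -2.4495
Critical value: t_{0.025,23} = ±2.069
p-value ≈ 0.0223
Decision: reject H₀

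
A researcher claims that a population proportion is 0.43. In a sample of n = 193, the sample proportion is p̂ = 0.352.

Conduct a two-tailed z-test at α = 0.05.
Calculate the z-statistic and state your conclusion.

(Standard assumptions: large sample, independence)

Answer: z = -2.1888, reject H₀

Derivation:
H₀: p = 0.43, H₁: p ≠ 0.43
Standard error: SE = √(p₀(1-p₀)/n) = √(0.43×0.57/193) = 0.035636
z-statistic: z = (p̂ - p₀)/SE = (0.352 - 0.43)/0.035636 = -2.1888
Critical value: z_0.025 = ±1.960
p-value = 0.0286
Decision: reject H₀ at α = 0.05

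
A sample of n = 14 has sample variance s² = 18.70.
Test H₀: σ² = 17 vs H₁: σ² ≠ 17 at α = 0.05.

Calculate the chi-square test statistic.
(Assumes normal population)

Answer: χ² = 14.3000, fail to reject H₀

Derivation:
df = n - 1 = 13
χ² = (n-1)s²/σ₀² = 13×18.70/17 = 14.3000
Critical values: χ²_{0.975,13} = 5.009, χ²_{0.025,13} = 24.736
Rejection region: χ² < 5.009 or χ² > 24.736
Decision: fail to reject H₀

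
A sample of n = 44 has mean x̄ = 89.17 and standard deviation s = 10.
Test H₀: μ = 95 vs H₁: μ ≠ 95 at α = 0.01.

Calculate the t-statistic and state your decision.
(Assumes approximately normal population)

df = n - 1 = 43
SE = s/√n = 10/√44 = 1.5076
t = (x̄ - μ₀)/SE = (89.17 - 95)/1.5076 = -3.8671
Critical value: t_{0.005,43} = ±2.695
p-value ≈ 0.0004
Decision: reject H₀

Answer: t = -3.8671, reject H₀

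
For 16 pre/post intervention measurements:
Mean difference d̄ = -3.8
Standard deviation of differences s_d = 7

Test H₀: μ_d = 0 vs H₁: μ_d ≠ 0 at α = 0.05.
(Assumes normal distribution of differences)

df = n - 1 = 15
SE = s_d/√n = 7/√16 = 1.7500
t = d̄/SE = -3.8/1.7500 = -2.1714
Critical value: t_{0.025,15} = ±2.131
p-value ≈ 0.0464
Decision: reject H₀

Answer: t = -2.1714, reject H₀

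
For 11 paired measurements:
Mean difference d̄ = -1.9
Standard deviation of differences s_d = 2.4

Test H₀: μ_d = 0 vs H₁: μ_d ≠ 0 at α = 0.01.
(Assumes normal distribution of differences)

Answer: t = -2.6258, fail to reject H₀

Derivation:
df = n - 1 = 10
SE = s_d/√n = 2.4/√11 = 0.7236
t = d̄/SE = -1.9/0.7236 = -2.6258
Critical value: t_{0.005,10} = ±3.169
p-value ≈ 0.0253
Decision: fail to reject H₀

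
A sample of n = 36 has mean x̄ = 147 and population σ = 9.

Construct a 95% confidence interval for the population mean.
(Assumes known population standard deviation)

Answer: (144.0600, 149.9400)

Derivation:
Confidence level: 95%, α = 0.05
z_0.025 = 1.960
SE = σ/√n = 9/√36 = 1.5000
Margin of error = 1.960 × 1.5000 = 2.9400
CI: x̄ ± margin = 147 ± 2.9400
CI: (144.0600, 149.9400)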